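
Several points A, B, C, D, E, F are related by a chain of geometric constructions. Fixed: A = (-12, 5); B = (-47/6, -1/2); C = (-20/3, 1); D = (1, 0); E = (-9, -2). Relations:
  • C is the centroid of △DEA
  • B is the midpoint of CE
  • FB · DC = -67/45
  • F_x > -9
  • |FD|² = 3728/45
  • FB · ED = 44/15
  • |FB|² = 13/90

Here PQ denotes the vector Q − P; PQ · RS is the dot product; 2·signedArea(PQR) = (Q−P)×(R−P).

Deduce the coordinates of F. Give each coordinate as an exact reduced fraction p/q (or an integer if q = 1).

1. F_x = -121/15  [FB · ED = 44/15 ∩ FB · DC = -67/45]
2. F_y = -4/5  [FB · ED = 44/15 ∩ FB · DC = -67/45]
   → F = (-121/15, -4/5)

F = (-121/15, -4/5)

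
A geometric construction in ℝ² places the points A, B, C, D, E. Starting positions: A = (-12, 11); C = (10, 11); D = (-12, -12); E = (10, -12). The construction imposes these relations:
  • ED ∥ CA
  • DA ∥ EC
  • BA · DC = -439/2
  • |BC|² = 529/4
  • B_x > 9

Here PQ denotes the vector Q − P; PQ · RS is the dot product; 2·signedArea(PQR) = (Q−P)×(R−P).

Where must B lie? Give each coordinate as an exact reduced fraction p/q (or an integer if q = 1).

B = (10, -1/2)

1. B_x = 10  [line -22·x + -23·y + 417/2 = 0 ∩ |BC|² = 529/4]
2. B_y = -1/2  [line -22·x + -23·y + 417/2 = 0 ∩ |BC|² = 529/4]
   → B = (10, -1/2)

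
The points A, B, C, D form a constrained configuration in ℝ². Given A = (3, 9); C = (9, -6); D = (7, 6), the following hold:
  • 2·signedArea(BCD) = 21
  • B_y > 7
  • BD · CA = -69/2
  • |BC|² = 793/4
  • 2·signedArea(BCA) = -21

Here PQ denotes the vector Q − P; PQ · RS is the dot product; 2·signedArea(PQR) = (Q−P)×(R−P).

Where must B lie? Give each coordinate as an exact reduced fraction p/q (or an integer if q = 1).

B = (5, 15/2)

1. B_x = 5  [2·signedArea(BCA) = -21 ∩ BD · CA = -69/2]
2. B_y = 15/2  [2·signedArea(BCA) = -21 ∩ BD · CA = -69/2]
   → B = (5, 15/2)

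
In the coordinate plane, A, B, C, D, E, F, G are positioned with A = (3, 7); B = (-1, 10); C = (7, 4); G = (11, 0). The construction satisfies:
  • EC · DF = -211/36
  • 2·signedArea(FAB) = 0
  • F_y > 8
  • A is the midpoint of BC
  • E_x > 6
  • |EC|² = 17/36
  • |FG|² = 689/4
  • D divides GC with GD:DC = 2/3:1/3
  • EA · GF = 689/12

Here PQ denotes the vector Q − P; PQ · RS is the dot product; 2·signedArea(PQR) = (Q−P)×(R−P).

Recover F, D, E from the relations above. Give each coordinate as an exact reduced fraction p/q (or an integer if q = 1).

D = (25/3, 8/3)
E = (19/3, 25/6)
F = (1, 17/2)

1. F_x = 1  [line -3·x + -4·y + 37 = 0 ∩ |FG|² = 689/4]
2. F_y = 17/2  [line -3·x + -4·y + 37 = 0 ∩ |FG|² = 689/4]
   → F = (1, 17/2)
3. D_x = 25/3  [D divides GC with GD:DC = 2/3:1/3]
4. D_y = 8/3  [D divides GC with GD:DC = 2/3:1/3]
   → D = (25/3, 8/3)
5. E_x = 19/3  [EA · GF = 689/12 ∩ EC · DF = -211/36]
6. E_y = 25/6  [EA · GF = 689/12 ∩ EC · DF = -211/36]
   → E = (19/3, 25/6)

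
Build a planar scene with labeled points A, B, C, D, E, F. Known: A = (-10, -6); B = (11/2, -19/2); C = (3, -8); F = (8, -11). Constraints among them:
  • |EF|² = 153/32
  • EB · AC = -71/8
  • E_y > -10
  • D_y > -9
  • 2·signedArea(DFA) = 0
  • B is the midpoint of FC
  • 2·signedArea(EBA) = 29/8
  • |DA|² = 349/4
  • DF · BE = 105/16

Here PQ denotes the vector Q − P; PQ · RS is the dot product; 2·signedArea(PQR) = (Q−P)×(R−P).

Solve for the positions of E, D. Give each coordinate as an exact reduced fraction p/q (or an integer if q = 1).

D = (-1, -17/2)
E = (49/8, -79/8)

1. E_x = 49/8  [EB · AC = -71/8 ∩ 2·signedArea(EBA) = 29/8]
2. E_y = -79/8  [EB · AC = -71/8 ∩ 2·signedArea(EBA) = 29/8]
   → E = (49/8, -79/8)
3. D_x = -1  [2·signedArea(DFA) = 0 ∩ DF · BE = 105/16]
4. D_y = -17/2  [2·signedArea(DFA) = 0 ∩ DF · BE = 105/16]
   → D = (-1, -17/2)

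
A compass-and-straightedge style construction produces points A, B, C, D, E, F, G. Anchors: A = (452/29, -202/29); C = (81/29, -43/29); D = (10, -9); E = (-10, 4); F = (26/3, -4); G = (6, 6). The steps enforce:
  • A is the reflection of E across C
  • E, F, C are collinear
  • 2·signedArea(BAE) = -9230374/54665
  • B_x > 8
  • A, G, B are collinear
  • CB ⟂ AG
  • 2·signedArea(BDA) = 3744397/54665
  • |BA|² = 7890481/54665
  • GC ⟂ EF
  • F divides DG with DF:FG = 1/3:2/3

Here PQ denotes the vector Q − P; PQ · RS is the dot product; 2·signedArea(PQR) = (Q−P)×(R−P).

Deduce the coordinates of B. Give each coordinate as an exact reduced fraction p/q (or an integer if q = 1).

B = (461569/54665, 147322/54665)

1. B_x = 461569/54665  [A, G, B are collinear ∩ CB ⟂ AG]
2. B_y = 147322/54665  [A, G, B are collinear ∩ CB ⟂ AG]
   → B = (461569/54665, 147322/54665)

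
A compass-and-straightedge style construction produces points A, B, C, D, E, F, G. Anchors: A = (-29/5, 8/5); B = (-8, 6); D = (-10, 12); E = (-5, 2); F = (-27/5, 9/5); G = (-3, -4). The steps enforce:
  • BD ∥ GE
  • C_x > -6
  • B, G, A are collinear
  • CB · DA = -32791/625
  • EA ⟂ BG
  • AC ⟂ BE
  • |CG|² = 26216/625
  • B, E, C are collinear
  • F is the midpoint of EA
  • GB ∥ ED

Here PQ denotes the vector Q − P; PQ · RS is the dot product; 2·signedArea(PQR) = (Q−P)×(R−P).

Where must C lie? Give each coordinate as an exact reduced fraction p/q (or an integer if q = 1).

C = (-637/125, 266/125)

1. C_x = -637/125  [B, E, C are collinear ∩ AC ⟂ BE]
2. C_y = 266/125  [B, E, C are collinear ∩ AC ⟂ BE]
   → C = (-637/125, 266/125)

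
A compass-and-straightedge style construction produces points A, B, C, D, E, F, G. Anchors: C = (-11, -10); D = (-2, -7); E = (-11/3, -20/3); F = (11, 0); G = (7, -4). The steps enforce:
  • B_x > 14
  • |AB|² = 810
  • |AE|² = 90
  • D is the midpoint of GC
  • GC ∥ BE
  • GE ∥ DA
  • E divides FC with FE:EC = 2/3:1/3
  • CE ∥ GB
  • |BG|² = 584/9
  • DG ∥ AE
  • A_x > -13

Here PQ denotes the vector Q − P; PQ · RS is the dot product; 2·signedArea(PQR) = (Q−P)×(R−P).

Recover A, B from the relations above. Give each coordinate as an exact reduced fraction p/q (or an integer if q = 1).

1. A_x = -38/3  [DG ∥ AE ∩ GE ∥ DA]
2. A_y = -29/3  [DG ∥ AE ∩ GE ∥ DA]
   → A = (-38/3, -29/3)
3. B_x = 43/3  [GC ∥ BE ∩ CE ∥ GB]
4. B_y = -2/3  [GC ∥ BE ∩ CE ∥ GB]
   → B = (43/3, -2/3)

A = (-38/3, -29/3)
B = (43/3, -2/3)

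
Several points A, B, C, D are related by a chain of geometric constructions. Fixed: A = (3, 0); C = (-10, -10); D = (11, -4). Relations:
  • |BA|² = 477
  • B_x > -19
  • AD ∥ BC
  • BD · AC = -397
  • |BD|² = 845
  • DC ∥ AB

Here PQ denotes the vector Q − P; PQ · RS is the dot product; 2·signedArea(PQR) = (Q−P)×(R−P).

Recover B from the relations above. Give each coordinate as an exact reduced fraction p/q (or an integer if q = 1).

B = (-18, -6)

1. B_x = -18  [AD ∥ BC ∩ DC ∥ AB]
2. B_y = -6  [AD ∥ BC ∩ DC ∥ AB]
   → B = (-18, -6)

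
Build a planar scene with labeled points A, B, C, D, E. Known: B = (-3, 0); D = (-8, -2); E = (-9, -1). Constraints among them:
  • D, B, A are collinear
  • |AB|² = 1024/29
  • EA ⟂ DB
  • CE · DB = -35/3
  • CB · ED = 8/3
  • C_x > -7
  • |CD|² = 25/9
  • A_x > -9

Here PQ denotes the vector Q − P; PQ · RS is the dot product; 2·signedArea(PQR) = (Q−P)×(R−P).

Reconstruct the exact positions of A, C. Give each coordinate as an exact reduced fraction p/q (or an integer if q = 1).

A = (-247/29, -64/29)
C = (-20/3, -1)

1. A_x = -247/29  [D, B, A are collinear ∩ EA ⟂ DB]
2. A_y = -64/29  [D, B, A are collinear ∩ EA ⟂ DB]
   → A = (-247/29, -64/29)
3. C_x = -20/3  [CE · DB = -35/3 ∩ CB · ED = 8/3]
4. C_y = -1  [CE · DB = -35/3 ∩ CB · ED = 8/3]
   → C = (-20/3, -1)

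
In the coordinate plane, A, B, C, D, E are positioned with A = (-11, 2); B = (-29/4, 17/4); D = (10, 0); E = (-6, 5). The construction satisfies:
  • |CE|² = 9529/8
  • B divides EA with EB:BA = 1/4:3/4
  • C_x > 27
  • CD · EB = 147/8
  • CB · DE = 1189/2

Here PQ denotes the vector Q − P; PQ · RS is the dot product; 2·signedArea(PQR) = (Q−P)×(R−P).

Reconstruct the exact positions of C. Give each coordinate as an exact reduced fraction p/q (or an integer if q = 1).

1. C_x = 109/4  [CD · EB = 147/8 ∩ CB · DE = 1189/2]
2. C_y = -17/4  [CD · EB = 147/8 ∩ CB · DE = 1189/2]
   → C = (109/4, -17/4)

C = (109/4, -17/4)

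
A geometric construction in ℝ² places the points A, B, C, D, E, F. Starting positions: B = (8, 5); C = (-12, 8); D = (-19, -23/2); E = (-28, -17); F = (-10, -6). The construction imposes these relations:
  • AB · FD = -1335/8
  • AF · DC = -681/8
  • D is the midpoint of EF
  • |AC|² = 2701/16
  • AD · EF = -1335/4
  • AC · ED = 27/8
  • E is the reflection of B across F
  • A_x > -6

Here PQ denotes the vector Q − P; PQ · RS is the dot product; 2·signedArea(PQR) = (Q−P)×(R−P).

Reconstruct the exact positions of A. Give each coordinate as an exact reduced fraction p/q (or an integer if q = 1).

1. A_x = -11/2  [AF · DC = -681/8 ∩ AC · ED = 27/8]
2. A_y = -13/4  [AF · DC = -681/8 ∩ AC · ED = 27/8]
   → A = (-11/2, -13/4)

A = (-11/2, -13/4)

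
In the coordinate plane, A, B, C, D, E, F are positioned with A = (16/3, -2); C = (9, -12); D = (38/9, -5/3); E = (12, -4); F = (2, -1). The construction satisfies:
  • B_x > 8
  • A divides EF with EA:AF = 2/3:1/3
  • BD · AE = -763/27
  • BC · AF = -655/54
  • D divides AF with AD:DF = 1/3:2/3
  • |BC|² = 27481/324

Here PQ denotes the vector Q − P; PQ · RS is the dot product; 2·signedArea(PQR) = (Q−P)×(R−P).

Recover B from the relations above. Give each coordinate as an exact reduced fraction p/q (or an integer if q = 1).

B = (73/9, -17/6)

1. B_x = 73/9  [line 10/3·x + -1·y + -1613/54 = 0 ∩ |BC|² = 27481/324]
2. B_y = -17/6  [line 10/3·x + -1·y + -1613/54 = 0 ∩ |BC|² = 27481/324]
   → B = (73/9, -17/6)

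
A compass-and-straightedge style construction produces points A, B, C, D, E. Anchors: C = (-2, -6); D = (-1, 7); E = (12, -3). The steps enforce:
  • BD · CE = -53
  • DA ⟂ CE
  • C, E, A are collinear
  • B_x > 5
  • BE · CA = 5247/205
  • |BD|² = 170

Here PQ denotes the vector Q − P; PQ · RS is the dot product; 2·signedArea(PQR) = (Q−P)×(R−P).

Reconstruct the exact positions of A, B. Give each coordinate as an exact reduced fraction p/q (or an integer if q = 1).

A = (332/205, -1071/205)
B = (1074/205, -912/205)

1. A_x = 332/205  [C, E, A are collinear ∩ DA ⟂ CE]
2. A_y = -1071/205  [C, E, A are collinear ∩ DA ⟂ CE]
   → A = (332/205, -1071/205)
3. B_x = 1074/205  [line -742/205·x + -159/205·y + 636/41 = 0 ∩ |BD|² = 170]
4. B_y = -912/205  [line -742/205·x + -159/205·y + 636/41 = 0 ∩ |BD|² = 170]
   → B = (1074/205, -912/205)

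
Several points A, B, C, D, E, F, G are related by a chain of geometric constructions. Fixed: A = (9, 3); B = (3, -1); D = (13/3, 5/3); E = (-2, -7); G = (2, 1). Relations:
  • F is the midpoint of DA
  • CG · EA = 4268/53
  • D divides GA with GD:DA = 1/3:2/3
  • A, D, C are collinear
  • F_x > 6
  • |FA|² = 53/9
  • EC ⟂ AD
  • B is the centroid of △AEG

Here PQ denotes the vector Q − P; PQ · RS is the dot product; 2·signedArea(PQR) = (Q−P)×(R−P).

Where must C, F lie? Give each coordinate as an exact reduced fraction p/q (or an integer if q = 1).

1. C_x = -202/53  [A, D, C are collinear ∩ EC ⟂ AD]
2. C_y = -35/53  [A, D, C are collinear ∩ EC ⟂ AD]
   → C = (-202/53, -35/53)
3. F_x = 20/3  [F is the midpoint of DA]
4. F_y = 7/3  [F is the midpoint of DA]
   → F = (20/3, 7/3)

C = (-202/53, -35/53)
F = (20/3, 7/3)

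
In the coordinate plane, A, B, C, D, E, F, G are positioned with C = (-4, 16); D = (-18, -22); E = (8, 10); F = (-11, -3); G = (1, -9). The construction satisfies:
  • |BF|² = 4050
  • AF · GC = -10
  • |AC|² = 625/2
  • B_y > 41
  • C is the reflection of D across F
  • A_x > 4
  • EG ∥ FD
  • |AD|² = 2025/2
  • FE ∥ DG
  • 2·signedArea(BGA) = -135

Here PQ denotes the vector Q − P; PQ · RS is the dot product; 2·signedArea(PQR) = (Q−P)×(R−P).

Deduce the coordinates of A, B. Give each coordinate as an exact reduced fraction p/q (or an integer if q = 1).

A = (9/2, 1/2)
B = (34, 42)

1. A_x = 9/2  [line 5·x + -25·y + -10 = 0 ∩ |AD|² = 2025/2]
2. A_y = 1/2  [line 5·x + -25·y + -10 = 0 ∩ |AD|² = 2025/2]
   → A = (9/2, 1/2)
3. B_x = 34  [line -19/2·x + 7/2·y + 176 = 0 ∩ |BF|² = 4050]
4. B_y = 42  [line -19/2·x + 7/2·y + 176 = 0 ∩ |BF|² = 4050]
   → B = (34, 42)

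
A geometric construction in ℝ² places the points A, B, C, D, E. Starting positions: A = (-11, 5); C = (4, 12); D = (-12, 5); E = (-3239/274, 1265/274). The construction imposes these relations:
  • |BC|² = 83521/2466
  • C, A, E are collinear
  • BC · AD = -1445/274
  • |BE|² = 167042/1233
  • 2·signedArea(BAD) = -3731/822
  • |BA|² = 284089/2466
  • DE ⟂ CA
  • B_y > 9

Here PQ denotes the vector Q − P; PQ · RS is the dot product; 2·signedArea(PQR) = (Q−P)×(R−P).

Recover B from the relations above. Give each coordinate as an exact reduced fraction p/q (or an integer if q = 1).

1. B_x = -349/274  [BC · AD = -1445/274 ∩ 2·signedArea(BAD) = -3731/822]
2. B_y = 7841/822  [BC · AD = -1445/274 ∩ 2·signedArea(BAD) = -3731/822]
   → B = (-349/274, 7841/822)

B = (-349/274, 7841/822)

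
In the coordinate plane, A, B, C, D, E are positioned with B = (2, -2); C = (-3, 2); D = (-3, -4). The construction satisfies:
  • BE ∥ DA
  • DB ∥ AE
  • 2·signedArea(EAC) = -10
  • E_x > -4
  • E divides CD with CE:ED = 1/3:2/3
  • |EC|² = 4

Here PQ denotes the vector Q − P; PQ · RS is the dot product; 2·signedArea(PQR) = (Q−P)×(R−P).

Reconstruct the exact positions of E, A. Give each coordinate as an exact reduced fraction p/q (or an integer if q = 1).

A = (-8, -2)
E = (-3, 0)

1. E_x = -3  [E divides CD with CE:ED = 1/3:2/3]
2. E_y = 0  [E divides CD with CE:ED = 1/3:2/3]
   → E = (-3, 0)
3. A_x = -8  [DB ∥ AE ∩ BE ∥ DA]
4. A_y = -2  [DB ∥ AE ∩ BE ∥ DA]
   → A = (-8, -2)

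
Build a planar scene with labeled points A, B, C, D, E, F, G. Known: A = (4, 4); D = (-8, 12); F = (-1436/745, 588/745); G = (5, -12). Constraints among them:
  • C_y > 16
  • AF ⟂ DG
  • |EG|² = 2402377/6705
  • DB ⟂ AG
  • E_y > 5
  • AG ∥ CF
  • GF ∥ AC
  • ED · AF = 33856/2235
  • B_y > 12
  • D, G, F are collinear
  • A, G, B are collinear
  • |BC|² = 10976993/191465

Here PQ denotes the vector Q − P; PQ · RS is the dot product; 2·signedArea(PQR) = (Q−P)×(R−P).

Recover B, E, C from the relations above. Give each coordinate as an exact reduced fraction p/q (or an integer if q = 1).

B = (888/257, 3268/257)
C = (-2181/745, 12508/745)
E = (-1472/745, 12508/2235)

1. B_x = 888/257  [A, G, B are collinear ∩ DB ⟂ AG]
2. B_y = 3268/257  [A, G, B are collinear ∩ DB ⟂ AG]
   → B = (888/257, 3268/257)
3. E_x = -1472/745  [line 4416/745·x + 2392/745·y + -13984/2235 = 0 ∩ |EG|² = 2402377/6705]
4. E_y = 12508/2235  [line 4416/745·x + 2392/745·y + -13984/2235 = 0 ∩ |EG|² = 2402377/6705]
   → E = (-1472/745, 12508/2235)
5. C_x = -2181/745  [AG ∥ CF ∩ GF ∥ AC]
6. C_y = 12508/745  [AG ∥ CF ∩ GF ∥ AC]
   → C = (-2181/745, 12508/745)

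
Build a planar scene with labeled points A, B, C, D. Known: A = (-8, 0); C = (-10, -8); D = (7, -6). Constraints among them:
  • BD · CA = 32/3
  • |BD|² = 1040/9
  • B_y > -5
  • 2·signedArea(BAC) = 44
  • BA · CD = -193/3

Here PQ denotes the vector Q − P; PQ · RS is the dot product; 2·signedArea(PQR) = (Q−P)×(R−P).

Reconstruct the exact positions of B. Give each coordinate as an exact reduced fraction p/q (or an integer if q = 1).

B = (-11/3, -14/3)

1. B_x = -11/3  [BD · CA = 32/3 ∩ BA · CD = -193/3]
2. B_y = -14/3  [BD · CA = 32/3 ∩ BA · CD = -193/3]
   → B = (-11/3, -14/3)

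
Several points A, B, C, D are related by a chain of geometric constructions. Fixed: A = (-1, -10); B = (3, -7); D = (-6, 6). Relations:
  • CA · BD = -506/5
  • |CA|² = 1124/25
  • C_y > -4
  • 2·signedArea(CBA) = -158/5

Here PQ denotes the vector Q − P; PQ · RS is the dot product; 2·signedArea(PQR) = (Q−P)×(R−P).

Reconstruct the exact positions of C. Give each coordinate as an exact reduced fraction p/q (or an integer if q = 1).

C = (-3, -18/5)

1. C_x = -3  [2·signedArea(CBA) = -158/5 ∩ CA · BD = -506/5]
2. C_y = -18/5  [2·signedArea(CBA) = -158/5 ∩ CA · BD = -506/5]
   → C = (-3, -18/5)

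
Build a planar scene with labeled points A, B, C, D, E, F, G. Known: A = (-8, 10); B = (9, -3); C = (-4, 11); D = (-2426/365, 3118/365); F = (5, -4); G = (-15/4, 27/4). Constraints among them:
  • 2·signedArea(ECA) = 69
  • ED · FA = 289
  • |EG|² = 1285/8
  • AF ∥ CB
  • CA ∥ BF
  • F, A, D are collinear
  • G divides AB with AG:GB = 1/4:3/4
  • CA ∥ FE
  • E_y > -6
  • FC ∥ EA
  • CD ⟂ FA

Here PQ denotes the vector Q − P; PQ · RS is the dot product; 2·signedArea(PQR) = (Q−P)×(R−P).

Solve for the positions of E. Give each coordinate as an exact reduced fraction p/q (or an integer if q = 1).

E = (1, -5)

1. E_x = 1  [FC ∥ EA ∩ CA ∥ FE]
2. E_y = -5  [FC ∥ EA ∩ CA ∥ FE]
   → E = (1, -5)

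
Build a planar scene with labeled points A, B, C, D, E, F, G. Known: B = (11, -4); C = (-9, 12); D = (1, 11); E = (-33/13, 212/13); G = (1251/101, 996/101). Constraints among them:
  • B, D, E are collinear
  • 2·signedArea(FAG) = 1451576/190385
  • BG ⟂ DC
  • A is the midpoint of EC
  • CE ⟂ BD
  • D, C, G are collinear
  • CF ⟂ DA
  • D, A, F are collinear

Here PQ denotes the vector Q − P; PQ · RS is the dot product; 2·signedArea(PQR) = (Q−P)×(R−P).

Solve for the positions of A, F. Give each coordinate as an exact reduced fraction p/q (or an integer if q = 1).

1. A_x = -75/13  [A is the midpoint of EC]
2. A_y = 184/13  [A is the midpoint of EC]
   → A = (-75/13, 184/13)
3. F_x = -71623/9425  [D, A, F are collinear ∩ CF ⟂ DA]
4. F_y = 141436/9425  [D, A, F are collinear ∩ CF ⟂ DA]
   → F = (-71623/9425, 141436/9425)

A = (-75/13, 184/13)
F = (-71623/9425, 141436/9425)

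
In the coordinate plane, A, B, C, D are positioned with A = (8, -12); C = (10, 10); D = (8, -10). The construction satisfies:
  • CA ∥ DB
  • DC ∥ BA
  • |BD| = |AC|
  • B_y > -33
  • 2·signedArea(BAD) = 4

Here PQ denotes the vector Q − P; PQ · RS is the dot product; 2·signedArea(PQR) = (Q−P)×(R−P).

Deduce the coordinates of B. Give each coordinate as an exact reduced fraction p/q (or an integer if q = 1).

B = (6, -32)

1. B_x = 6  [DC ∥ BA ∩ CA ∥ DB]
2. B_y = -32  [DC ∥ BA ∩ CA ∥ DB]
   → B = (6, -32)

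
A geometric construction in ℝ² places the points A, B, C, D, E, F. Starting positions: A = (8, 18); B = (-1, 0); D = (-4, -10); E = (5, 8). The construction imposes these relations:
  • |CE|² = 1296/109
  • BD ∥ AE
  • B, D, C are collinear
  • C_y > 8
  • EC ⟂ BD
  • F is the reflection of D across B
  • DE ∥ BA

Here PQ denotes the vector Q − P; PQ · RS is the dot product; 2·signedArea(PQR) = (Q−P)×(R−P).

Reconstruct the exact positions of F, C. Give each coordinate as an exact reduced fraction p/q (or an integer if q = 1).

C = (185/109, 980/109)
F = (2, 10)

1. F_x = 2  [F is the reflection of D across B]
2. F_y = 10  [F is the reflection of D across B]
   → F = (2, 10)
3. C_x = 185/109  [B, D, C are collinear ∩ EC ⟂ BD]
4. C_y = 980/109  [B, D, C are collinear ∩ EC ⟂ BD]
   → C = (185/109, 980/109)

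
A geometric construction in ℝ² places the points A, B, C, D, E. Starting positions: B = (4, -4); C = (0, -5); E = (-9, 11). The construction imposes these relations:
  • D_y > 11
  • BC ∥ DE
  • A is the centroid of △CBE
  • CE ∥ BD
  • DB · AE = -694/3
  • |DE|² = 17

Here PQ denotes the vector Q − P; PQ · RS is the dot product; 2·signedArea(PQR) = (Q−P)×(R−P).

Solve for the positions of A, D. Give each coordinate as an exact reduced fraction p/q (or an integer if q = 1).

A = (-5/3, 2/3)
D = (-5, 12)

1. A_x = -5/3  [A is the centroid of △CBE]
2. A_y = 2/3  [A is the centroid of △CBE]
   → A = (-5/3, 2/3)
3. D_x = -5  [BC ∥ DE ∩ CE ∥ BD]
4. D_y = 12  [BC ∥ DE ∩ CE ∥ BD]
   → D = (-5, 12)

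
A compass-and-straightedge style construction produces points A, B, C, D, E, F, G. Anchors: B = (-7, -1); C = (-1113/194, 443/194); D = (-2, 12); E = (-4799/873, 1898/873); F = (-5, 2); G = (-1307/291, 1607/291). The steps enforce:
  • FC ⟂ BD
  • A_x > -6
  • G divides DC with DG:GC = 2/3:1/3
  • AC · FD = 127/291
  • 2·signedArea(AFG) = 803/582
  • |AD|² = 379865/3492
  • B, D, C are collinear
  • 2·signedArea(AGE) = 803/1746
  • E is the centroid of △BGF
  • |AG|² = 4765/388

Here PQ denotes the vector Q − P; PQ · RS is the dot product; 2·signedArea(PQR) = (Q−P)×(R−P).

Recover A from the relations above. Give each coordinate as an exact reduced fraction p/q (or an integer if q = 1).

A = (-3127/582, 620/291)

1. A_x = -3127/582  [AC · FD = 127/291 ∩ 2·signedArea(AFG) = 803/582]
2. A_y = 620/291  [AC · FD = 127/291 ∩ 2·signedArea(AFG) = 803/582]
   → A = (-3127/582, 620/291)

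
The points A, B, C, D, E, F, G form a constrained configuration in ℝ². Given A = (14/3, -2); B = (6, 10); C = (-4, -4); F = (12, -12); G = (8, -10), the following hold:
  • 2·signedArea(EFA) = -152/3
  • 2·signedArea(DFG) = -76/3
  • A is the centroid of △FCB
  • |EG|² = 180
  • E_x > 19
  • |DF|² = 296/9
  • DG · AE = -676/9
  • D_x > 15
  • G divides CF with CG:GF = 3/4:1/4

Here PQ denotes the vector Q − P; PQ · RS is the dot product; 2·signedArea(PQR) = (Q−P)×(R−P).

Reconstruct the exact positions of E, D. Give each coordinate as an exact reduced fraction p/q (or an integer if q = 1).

1. E_x = 20  [line -10·x + -22/3·y + 248/3 = 0 ∩ |EG|² = 180]
2. E_y = -16  [line -10·x + -22/3·y + 248/3 = 0 ∩ |EG|² = 180]
   → E = (20, -16)
3. D_x = 46/3  [2·signedArea(DFG) = -76/3 ∩ DG · AE = -676/9]
4. D_y = -22/3  [2·signedArea(DFG) = -76/3 ∩ DG · AE = -676/9]
   → D = (46/3, -22/3)

D = (46/3, -22/3)
E = (20, -16)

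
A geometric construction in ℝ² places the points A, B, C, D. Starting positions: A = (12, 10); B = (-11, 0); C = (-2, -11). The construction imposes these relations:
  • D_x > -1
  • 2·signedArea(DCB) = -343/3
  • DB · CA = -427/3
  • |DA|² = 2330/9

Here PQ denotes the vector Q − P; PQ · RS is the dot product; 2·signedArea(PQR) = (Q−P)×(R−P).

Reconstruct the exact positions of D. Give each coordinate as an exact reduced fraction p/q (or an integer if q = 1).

1. D_x = -1/3  [DB · CA = -427/3 ∩ 2·signedArea(DCB) = -343/3]
2. D_y = -1/3  [DB · CA = -427/3 ∩ 2·signedArea(DCB) = -343/3]
   → D = (-1/3, -1/3)

D = (-1/3, -1/3)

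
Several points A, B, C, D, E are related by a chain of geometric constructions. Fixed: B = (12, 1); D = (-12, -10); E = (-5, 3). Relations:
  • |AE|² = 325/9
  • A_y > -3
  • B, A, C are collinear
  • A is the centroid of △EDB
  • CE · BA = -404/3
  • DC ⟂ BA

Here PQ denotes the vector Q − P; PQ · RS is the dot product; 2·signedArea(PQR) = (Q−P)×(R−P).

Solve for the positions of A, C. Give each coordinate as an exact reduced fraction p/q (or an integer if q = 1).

A = (-5/3, -2)
C = (-23259/1762, -7985/1762)

1. A_x = -5/3  [A is the centroid of △EDB]
2. A_y = -2  [A is the centroid of △EDB]
   → A = (-5/3, -2)
3. C_x = -23259/1762  [B, A, C are collinear ∩ DC ⟂ BA]
4. C_y = -7985/1762  [B, A, C are collinear ∩ DC ⟂ BA]
   → C = (-23259/1762, -7985/1762)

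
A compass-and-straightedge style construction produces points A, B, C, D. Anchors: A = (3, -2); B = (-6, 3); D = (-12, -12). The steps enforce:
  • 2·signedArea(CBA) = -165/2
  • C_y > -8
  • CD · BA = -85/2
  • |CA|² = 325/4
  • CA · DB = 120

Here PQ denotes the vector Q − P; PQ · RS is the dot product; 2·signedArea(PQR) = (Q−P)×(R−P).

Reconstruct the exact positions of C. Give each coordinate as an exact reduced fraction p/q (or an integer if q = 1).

1. C_x = -9/2  [2·signedArea(CBA) = -165/2 ∩ CD · BA = -85/2]
2. C_y = -7  [2·signedArea(CBA) = -165/2 ∩ CD · BA = -85/2]
   → C = (-9/2, -7)

C = (-9/2, -7)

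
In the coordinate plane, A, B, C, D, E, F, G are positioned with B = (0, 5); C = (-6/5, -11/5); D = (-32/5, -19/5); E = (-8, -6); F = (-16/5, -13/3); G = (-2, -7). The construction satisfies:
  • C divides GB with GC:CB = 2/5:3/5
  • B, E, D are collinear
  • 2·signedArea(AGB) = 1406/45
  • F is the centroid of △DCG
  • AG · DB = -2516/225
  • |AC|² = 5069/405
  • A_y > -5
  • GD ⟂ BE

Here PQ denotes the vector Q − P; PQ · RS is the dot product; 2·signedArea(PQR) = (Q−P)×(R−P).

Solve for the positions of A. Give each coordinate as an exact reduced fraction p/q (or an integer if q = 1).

A = (-62/15, -188/45)

1. A_x = -62/15  [2·signedArea(AGB) = 1406/45 ∩ AG · DB = -2516/225]
2. A_y = -188/45  [2·signedArea(AGB) = 1406/45 ∩ AG · DB = -2516/225]
   → A = (-62/15, -188/45)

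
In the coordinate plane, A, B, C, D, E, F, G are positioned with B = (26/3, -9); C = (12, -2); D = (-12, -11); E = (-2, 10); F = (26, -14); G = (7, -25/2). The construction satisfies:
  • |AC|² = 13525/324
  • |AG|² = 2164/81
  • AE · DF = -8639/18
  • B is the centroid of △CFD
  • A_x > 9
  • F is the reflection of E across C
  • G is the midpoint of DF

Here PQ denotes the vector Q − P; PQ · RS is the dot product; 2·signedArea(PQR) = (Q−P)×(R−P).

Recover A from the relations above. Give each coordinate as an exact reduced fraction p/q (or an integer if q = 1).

1. A_x = 83/9  [line -38·x + 3·y + 6731/18 = 0 ∩ |AG|² = 2164/81]
2. A_y = -47/6  [line -38·x + 3·y + 6731/18 = 0 ∩ |AG|² = 2164/81]
   → A = (83/9, -47/6)

A = (83/9, -47/6)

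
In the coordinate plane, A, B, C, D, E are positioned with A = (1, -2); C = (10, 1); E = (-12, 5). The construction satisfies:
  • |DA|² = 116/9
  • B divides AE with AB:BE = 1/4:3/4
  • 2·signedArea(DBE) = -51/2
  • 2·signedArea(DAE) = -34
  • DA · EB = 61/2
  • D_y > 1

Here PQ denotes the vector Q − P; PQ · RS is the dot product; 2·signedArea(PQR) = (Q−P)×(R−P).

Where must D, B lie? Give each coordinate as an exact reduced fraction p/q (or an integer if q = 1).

1. D_x = -1/3  [line -7·x + -13·y + 15 = 0 ∩ |DA|² = 116/9]
2. D_y = 4/3  [line -7·x + -13·y + 15 = 0 ∩ |DA|² = 116/9]
   → D = (-1/3, 4/3)
3. B_x = -9/4  [B divides AE with AB:BE = 1/4:3/4]
4. B_y = -1/4  [B divides AE with AB:BE = 1/4:3/4]
   → B = (-9/4, -1/4)

B = (-9/4, -1/4)
D = (-1/3, 4/3)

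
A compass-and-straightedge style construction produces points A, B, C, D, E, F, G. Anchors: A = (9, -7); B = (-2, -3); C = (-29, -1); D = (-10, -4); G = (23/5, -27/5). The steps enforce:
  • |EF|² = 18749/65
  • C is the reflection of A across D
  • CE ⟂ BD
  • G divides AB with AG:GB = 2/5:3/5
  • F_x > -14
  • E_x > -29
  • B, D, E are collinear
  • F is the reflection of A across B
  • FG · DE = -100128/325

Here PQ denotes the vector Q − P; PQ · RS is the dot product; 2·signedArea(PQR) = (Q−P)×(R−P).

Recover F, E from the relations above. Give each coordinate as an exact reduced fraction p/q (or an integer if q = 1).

1. F_x = -13  [F is the reflection of A across B]
2. F_y = 1  [F is the reflection of A across B]
   → F = (-13, 1)
3. E_x = -1842/65  [B, D, E are collinear ∩ CE ⟂ BD]
4. E_y = -409/65  [B, D, E are collinear ∩ CE ⟂ BD]
   → E = (-1842/65, -409/65)

E = (-1842/65, -409/65)
F = (-13, 1)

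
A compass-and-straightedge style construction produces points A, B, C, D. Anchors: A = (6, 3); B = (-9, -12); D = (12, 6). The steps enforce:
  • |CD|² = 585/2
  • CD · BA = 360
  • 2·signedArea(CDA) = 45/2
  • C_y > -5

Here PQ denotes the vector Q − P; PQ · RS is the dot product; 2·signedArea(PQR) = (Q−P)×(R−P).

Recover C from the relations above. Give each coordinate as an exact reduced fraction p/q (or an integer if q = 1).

C = (-3/2, -9/2)

1. C_x = -3/2  [2·signedArea(CDA) = 45/2 ∩ CD · BA = 360]
2. C_y = -9/2  [2·signedArea(CDA) = 45/2 ∩ CD · BA = 360]
   → C = (-3/2, -9/2)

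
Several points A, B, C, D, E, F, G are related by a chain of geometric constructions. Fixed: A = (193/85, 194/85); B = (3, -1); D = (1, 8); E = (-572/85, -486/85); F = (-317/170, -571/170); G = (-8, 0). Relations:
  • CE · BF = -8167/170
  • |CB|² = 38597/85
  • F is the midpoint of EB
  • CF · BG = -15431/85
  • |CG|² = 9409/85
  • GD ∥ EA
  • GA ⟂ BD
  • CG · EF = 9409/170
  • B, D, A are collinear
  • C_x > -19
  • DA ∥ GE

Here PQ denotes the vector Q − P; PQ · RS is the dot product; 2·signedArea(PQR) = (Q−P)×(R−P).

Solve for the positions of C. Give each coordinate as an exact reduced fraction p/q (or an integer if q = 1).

C = (-1553/85, -194/85)

1. C_x = -1553/85  [CE · BF = -8167/170 ∩ CF · BG = -15431/85]
2. C_y = -194/85  [CE · BF = -8167/170 ∩ CF · BG = -15431/85]
   → C = (-1553/85, -194/85)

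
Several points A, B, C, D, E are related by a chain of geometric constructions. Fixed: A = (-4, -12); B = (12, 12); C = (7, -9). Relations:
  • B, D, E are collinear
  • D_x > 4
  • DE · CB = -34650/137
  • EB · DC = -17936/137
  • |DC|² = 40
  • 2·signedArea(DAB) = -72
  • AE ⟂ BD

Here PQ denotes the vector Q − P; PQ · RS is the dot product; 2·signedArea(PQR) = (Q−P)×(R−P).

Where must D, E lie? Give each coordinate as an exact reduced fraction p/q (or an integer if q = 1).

1. D_x = 5  [line -24·x + 16·y + 168 = 0 ∩ |DC|² = 40]
2. D_y = -3  [line -24·x + 16·y + 168 = 0 ∩ |DC|² = 40]
   → D = (5, -3)
3. E_x = -8/137  [B, D, E are collinear ∩ AE ⟂ BD]
4. E_y = -1896/137  [B, D, E are collinear ∩ AE ⟂ BD]
   → E = (-8/137, -1896/137)

D = (5, -3)
E = (-8/137, -1896/137)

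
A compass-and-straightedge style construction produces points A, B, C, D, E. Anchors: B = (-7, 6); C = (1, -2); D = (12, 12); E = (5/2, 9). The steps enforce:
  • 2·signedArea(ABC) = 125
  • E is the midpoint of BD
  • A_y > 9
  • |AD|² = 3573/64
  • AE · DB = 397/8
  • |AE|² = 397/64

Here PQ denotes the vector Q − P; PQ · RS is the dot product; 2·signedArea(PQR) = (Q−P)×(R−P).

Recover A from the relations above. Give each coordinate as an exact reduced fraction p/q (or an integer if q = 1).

1. A_x = 39/8  [2·signedArea(ABC) = 125 ∩ AE · DB = 397/8]
2. A_y = 39/4  [2·signedArea(ABC) = 125 ∩ AE · DB = 397/8]
   → A = (39/8, 39/4)

A = (39/8, 39/4)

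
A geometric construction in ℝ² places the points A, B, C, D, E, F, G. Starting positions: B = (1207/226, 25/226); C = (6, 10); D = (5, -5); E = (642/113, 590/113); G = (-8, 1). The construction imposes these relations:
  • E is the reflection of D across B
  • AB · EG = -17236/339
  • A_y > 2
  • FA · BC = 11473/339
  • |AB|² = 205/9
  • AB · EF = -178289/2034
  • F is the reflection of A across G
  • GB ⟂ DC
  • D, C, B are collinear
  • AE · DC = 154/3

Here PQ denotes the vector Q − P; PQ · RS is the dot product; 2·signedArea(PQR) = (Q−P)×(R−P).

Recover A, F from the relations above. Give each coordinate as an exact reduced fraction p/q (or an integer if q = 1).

A = (683/678, 477/226)
F = (-11531/678, -25/226)

1. A_x = 683/678  [AB · EG = -17236/339 ∩ AE · DC = 154/3]
2. A_y = 477/226  [AB · EG = -17236/339 ∩ AE · DC = 154/3]
   → A = (683/678, 477/226)
3. F_x = -11531/678  [F is the reflection of A across G]
4. F_y = -25/226  [F is the reflection of A across G]
   → F = (-11531/678, -25/226)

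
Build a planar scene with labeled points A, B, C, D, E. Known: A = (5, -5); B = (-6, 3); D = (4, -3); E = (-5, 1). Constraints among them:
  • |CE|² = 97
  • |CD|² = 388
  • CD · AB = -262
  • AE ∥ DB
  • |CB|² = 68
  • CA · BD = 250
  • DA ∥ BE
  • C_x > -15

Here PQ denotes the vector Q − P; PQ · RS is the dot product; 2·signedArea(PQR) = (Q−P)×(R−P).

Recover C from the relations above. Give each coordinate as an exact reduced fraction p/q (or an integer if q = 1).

1. C_x = -14  [CA · BD = 250 ∩ CD · AB = -262]
2. C_y = 5  [CA · BD = 250 ∩ CD · AB = -262]
   → C = (-14, 5)

C = (-14, 5)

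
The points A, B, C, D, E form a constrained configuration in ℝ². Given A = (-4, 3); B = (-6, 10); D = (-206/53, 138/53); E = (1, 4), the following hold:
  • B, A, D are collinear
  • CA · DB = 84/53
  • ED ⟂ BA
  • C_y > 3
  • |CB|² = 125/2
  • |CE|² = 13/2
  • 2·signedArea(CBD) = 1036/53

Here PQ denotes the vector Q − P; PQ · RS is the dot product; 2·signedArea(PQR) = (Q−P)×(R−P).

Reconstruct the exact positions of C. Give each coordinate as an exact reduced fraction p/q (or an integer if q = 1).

1. C_x = -3/2  [2·signedArea(CBD) = 1036/53 ∩ CA · DB = 84/53]
2. C_y = 7/2  [2·signedArea(CBD) = 1036/53 ∩ CA · DB = 84/53]
   → C = (-3/2, 7/2)

C = (-3/2, 7/2)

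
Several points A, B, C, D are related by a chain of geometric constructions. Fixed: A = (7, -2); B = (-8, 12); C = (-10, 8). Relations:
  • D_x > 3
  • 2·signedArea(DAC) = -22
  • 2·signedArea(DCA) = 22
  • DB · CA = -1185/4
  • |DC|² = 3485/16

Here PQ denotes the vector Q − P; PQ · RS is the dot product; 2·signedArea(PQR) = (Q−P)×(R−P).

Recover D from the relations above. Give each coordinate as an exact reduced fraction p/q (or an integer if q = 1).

1. D_x = 13/4  [DB · CA = -1185/4 ∩ 2·signedArea(DAC) = -22]
2. D_y = 3/2  [DB · CA = -1185/4 ∩ 2·signedArea(DAC) = -22]
   → D = (13/4, 3/2)

D = (13/4, 3/2)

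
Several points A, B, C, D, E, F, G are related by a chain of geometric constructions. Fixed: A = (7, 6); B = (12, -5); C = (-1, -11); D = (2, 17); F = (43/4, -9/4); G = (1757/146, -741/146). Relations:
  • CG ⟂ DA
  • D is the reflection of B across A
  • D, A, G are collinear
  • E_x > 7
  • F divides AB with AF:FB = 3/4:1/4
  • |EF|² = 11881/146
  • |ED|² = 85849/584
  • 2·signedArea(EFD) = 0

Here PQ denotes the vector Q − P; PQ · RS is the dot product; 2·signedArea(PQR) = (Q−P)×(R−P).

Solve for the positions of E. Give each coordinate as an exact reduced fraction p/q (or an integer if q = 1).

1. E_x = 2049/292  [line -77/4·x + -35/4·y + 749/4 = 0 ∩ |ED|² = 85849/584]
2. E_y = 1741/292  [line -77/4·x + -35/4·y + 749/4 = 0 ∩ |ED|² = 85849/584]
   → E = (2049/292, 1741/292)

E = (2049/292, 1741/292)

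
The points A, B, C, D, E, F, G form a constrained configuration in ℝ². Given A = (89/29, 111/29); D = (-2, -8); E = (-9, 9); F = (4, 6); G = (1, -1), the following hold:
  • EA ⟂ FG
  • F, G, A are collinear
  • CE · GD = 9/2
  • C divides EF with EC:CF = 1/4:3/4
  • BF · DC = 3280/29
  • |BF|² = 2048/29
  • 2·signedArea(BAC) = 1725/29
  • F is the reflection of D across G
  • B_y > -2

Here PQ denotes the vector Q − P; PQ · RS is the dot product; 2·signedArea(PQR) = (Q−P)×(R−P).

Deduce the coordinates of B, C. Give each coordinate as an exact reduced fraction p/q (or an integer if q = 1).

B = (20/29, -50/29)
C = (-23/4, 33/4)

1. C_x = -23/4  [C divides EF with EC:CF = 1/4:3/4]
2. C_y = 33/4  [C divides EF with EC:CF = 1/4:3/4]
   → C = (-23/4, 33/4)
3. B_x = 20/29  [BF · DC = 3280/29 ∩ 2·signedArea(BAC) = 1725/29]
4. B_y = -50/29  [BF · DC = 3280/29 ∩ 2·signedArea(BAC) = 1725/29]
   → B = (20/29, -50/29)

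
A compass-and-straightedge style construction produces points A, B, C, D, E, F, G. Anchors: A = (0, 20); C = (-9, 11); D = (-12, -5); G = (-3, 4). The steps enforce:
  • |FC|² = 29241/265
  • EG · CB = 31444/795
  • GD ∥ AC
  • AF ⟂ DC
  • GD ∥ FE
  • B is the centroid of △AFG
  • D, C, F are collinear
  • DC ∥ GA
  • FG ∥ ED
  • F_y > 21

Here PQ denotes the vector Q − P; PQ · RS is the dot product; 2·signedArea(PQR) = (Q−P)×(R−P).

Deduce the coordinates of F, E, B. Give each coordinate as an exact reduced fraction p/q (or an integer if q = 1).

1. F_x = -1872/265  [D, C, F are collinear ∩ AF ⟂ DC]
2. F_y = 5651/265  [D, C, F are collinear ∩ AF ⟂ DC]
   → F = (-1872/265, 5651/265)
3. E_x = -4257/265  [FG ∥ ED ∩ GD ∥ FE]
4. E_y = 3266/265  [FG ∥ ED ∩ GD ∥ FE]
   → E = (-4257/265, 3266/265)
5. B_x = -889/265  [B is the centroid of △AFG]
6. B_y = 12011/795  [B is the centroid of △AFG]
   → B = (-889/265, 12011/795)

B = (-889/265, 12011/795)
E = (-4257/265, 3266/265)
F = (-1872/265, 5651/265)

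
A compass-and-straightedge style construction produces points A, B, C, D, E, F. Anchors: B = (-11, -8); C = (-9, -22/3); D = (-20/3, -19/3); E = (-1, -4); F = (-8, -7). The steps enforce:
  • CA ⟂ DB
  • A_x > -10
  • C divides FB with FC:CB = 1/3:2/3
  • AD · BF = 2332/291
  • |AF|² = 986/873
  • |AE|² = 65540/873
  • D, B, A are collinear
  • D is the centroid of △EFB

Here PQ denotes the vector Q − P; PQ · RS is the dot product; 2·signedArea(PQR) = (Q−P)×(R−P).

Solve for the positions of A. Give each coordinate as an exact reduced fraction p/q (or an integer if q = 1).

1. A_x = -2629/291  [D, B, A are collinear ∩ CA ⟂ DB]
2. A_y = -2108/291  [D, B, A are collinear ∩ CA ⟂ DB]
   → A = (-2629/291, -2108/291)

A = (-2629/291, -2108/291)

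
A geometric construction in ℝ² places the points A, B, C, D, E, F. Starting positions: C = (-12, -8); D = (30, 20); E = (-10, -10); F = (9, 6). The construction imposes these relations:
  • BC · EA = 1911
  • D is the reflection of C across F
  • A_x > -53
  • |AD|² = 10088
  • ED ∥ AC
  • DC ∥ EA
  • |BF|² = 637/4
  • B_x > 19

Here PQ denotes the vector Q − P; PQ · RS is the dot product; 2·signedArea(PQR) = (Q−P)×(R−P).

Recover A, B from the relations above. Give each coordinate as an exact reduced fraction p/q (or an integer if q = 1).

A = (-52, -38)
B = (39/2, 13)

1. A_x = -52  [ED ∥ AC ∩ DC ∥ EA]
2. A_y = -38  [ED ∥ AC ∩ DC ∥ EA]
   → A = (-52, -38)
3. B_x = 39/2  [line 42·x + 28·y + -1183 = 0 ∩ |BF|² = 637/4]
4. B_y = 13  [line 42·x + 28·y + -1183 = 0 ∩ |BF|² = 637/4]
   → B = (39/2, 13)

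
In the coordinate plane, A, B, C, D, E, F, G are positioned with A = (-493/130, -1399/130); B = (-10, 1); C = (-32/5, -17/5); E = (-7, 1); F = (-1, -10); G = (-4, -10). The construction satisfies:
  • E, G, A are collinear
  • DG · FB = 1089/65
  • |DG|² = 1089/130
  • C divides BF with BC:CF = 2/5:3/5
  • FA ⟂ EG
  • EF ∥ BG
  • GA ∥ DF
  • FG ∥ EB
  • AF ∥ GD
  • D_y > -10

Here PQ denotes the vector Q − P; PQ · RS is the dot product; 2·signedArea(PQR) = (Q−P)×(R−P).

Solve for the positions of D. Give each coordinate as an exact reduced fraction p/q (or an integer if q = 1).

1. D_x = -157/130  [GA ∥ DF ∩ AF ∥ GD]
2. D_y = -1201/130  [GA ∥ DF ∩ AF ∥ GD]
   → D = (-157/130, -1201/130)

D = (-157/130, -1201/130)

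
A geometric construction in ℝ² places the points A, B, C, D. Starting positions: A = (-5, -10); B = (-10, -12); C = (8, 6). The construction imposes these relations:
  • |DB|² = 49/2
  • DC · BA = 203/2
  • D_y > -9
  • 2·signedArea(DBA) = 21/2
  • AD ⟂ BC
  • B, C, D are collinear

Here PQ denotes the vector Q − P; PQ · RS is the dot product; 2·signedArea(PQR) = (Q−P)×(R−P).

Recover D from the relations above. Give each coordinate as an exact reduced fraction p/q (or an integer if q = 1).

D = (-13/2, -17/2)

1. D_x = -13/2  [B, C, D are collinear ∩ AD ⟂ BC]
2. D_y = -17/2  [B, C, D are collinear ∩ AD ⟂ BC]
   → D = (-13/2, -17/2)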